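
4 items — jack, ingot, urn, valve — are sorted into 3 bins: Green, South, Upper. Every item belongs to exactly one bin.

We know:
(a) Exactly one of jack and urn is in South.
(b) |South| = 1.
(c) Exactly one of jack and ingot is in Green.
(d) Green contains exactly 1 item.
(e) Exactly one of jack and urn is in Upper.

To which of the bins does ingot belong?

ingot: Green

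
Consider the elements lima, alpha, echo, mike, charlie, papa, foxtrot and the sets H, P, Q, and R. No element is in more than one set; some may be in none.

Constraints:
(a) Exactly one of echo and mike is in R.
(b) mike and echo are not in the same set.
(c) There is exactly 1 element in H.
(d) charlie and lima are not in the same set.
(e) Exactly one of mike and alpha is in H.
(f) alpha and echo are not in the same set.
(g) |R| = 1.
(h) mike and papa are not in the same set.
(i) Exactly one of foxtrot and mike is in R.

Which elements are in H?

H = {alpha}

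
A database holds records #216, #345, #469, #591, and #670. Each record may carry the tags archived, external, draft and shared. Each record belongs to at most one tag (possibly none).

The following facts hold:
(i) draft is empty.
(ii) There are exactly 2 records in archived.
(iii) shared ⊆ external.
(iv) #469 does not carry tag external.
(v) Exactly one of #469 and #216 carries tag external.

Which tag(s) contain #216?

#216: external

From (iv): #469 ∉ external.
(i): draft already has 0, so the rest are out.
(iii) contrapositive: #469 ∉ shared.
(v) (exactly one): #216 ∈ external.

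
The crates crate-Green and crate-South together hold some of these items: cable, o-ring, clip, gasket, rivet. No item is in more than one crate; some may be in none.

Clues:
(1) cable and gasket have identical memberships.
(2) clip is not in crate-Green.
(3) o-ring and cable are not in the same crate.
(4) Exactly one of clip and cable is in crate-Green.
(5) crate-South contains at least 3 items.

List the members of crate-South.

From (2): clip ∉ crate-Green.
(4) (exactly one): cable ∈ crate-Green.
(1): gasket matches cable: gasket ∈ crate-Green.
(3): o-ring ∉ crate-Green.
(5): only 3 candidates remain for crate-South, so all are in.

crate-South = {clip, o-ring, rivet}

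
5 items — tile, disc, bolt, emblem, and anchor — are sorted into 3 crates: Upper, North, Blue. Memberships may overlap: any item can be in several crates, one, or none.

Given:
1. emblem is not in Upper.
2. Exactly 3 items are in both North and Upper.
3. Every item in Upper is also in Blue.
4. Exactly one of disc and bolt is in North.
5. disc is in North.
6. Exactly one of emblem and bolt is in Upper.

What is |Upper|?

4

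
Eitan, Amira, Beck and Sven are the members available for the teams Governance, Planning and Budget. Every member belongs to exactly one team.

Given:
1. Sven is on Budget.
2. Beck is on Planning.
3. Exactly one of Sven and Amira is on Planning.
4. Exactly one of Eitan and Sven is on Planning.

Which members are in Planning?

Planning = {Amira, Beck, Eitan}

From (1): Sven ∈ Budget.
From (2): Beck ∈ Planning.
(3) (exactly one): Amira ∈ Planning.
(4) (exactly one): Eitan ∈ Planning.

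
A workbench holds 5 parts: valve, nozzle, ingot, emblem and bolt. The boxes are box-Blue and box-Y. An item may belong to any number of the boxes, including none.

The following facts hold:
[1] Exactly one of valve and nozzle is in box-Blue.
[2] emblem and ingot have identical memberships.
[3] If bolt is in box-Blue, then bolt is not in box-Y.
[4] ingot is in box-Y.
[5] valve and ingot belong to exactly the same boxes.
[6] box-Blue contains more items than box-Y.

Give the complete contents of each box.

From (4): ingot ∈ box-Y.
(2): emblem matches ingot: emblem ∈ box-Y.
(5): valve matches ingot: valve ∈ box-Y.
Suppose valve ∉ box-Blue: no assignment then satisfies all the clues, so valve ∈ box-Blue.

box-Blue = {bolt, emblem, ingot, valve}; box-Y = {emblem, ingot, valve}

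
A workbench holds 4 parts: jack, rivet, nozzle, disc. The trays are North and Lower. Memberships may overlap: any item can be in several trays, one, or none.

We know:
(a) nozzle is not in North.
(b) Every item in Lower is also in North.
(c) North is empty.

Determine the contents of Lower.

Lower = {}

From (a): nozzle ∉ North.
(b) contrapositive: nozzle ∉ Lower.
(c): North already has 0, so the rest are out.
(b) contrapositive: jack ∉ Lower.
(b) contrapositive: rivet ∉ Lower.
(b) contrapositive: disc ∉ Lower.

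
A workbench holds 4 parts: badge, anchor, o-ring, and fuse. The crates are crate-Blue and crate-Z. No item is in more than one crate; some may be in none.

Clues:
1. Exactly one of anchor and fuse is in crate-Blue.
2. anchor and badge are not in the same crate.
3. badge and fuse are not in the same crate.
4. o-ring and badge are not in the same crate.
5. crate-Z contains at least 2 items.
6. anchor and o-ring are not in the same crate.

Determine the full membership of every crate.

crate-Blue = {anchor}; crate-Z = {fuse, o-ring}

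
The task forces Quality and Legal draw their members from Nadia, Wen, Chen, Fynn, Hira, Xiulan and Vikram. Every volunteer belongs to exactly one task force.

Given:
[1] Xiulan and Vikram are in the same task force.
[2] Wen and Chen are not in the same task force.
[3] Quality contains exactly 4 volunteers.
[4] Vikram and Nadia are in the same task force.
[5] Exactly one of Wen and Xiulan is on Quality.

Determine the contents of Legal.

Legal = {Fynn, Hira, Wen}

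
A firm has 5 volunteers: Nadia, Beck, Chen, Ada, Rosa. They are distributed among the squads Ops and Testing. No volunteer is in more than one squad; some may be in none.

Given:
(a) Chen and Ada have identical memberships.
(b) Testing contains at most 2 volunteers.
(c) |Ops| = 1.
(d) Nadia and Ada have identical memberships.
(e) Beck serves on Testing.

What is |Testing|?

1

From (e): Beck ∈ Testing.
Suppose Nadia ∈ Ops: no assignment then satisfies all the clues, so Nadia ∉ Ops.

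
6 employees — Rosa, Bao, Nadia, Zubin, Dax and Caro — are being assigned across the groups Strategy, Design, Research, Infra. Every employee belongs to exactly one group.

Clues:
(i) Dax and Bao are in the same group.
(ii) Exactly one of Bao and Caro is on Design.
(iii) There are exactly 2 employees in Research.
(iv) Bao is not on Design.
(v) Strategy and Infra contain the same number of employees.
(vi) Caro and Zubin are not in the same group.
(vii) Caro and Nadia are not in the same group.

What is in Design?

Design = {Caro, Rosa}

From (iv): Bao ∉ Design.
(i): Dax matches Bao: Dax ∉ Design.
(ii) (exactly one): Caro ∈ Design.
(vi): Zubin ∉ Design.
(vii): Nadia ∉ Design.
Suppose Rosa ∉ Design: no assignment then satisfies all the clues, so Rosa ∈ Design.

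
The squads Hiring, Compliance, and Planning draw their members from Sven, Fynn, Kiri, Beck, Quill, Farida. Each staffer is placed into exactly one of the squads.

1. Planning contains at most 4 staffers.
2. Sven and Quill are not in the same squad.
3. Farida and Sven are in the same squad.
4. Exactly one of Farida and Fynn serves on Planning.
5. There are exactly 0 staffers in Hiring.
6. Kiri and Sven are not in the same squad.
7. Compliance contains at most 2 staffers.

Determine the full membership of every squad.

(5): Hiring already has 0, so the rest are out.
Suppose Sven ∉ Compliance: no assignment then satisfies all the clues, so Sven ∈ Compliance.

Hiring = {}; Compliance = {Farida, Sven}; Planning = {Beck, Fynn, Kiri, Quill}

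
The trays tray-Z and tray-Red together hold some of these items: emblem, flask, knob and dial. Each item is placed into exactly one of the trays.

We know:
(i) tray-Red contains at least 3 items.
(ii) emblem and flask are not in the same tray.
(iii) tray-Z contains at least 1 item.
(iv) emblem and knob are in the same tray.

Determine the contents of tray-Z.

tray-Z = {flask}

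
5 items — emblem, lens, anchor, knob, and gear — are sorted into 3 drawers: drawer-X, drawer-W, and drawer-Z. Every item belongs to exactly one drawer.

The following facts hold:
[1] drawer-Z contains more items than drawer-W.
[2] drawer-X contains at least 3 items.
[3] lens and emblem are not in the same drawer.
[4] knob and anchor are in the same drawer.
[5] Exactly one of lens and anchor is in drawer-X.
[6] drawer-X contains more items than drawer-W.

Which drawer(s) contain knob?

knob: drawer-X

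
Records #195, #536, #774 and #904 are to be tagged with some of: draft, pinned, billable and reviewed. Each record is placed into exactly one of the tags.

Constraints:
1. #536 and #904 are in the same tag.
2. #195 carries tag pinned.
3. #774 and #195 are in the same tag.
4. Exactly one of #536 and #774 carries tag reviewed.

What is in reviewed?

From (2): #195 ∈ pinned.
(3): #774 matches #195: #774 ∉ draft.
(3): #774 matches #195: #774 ∈ pinned.
(4) (exactly one): #536 ∈ reviewed.
(1): #904 matches #536: #904 ∉ draft.
(1): #904 matches #536: #904 ∉ pinned.
(1): #904 matches #536: #904 ∉ billable.
(1): #904 matches #536: #904 ∈ reviewed.

reviewed = {#536, #904}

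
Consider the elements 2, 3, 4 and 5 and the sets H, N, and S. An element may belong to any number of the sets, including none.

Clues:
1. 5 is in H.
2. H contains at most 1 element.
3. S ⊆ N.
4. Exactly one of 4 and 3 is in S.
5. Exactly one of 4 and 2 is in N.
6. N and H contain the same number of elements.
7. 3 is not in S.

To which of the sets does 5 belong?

5: H

From (1): 5 ∈ H.
From (7): 3 ∉ S.
(2): H already has 1, so the rest are out.
(4) (exactly one): 4 ∈ S.
(3) with 4 ∈ S: 4 ∈ N.
(5) (exactly one): 2 ∉ N.
(3) contrapositive: 2 ∉ S.
Suppose 5 ∈ N: no assignment then satisfies all the clues, so 5 ∉ N.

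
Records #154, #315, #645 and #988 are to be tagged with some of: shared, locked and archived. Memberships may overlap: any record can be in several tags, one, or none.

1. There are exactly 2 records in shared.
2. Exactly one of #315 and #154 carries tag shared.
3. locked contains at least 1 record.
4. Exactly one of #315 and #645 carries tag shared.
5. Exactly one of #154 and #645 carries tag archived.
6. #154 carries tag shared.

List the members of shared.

From (6): #154 ∈ shared.
(2) (exactly one): #315 ∉ shared.
(4) (exactly one): #645 ∈ shared.
(1): shared already has 2, so the rest are out.

shared = {#154, #645}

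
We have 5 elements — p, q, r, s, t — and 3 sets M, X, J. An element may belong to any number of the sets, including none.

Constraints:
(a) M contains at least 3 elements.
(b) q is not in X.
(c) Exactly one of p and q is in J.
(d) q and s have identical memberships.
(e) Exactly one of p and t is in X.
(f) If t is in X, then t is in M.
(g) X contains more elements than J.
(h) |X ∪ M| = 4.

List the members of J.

J = {p}

From (b): q ∉ X.
(d): s matches q: s ∉ X.
Suppose p ∉ J: no assignment then satisfies all the clues, so p ∈ J.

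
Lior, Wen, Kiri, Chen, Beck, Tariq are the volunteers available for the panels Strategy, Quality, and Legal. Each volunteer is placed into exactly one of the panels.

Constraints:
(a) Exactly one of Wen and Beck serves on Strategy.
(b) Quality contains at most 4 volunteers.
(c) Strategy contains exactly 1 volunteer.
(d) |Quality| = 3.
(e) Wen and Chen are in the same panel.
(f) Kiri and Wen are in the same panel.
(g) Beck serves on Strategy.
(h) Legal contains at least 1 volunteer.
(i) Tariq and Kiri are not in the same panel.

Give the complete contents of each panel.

Strategy = {Beck}; Quality = {Chen, Kiri, Wen}; Legal = {Lior, Tariq}

From (g): Beck ∈ Strategy.
(a) (exactly one): Wen ∉ Strategy.
(c): Strategy already has 1, so the rest are out.
Suppose Lior ∈ Quality: no assignment then satisfies all the clues, so Lior ∉ Quality.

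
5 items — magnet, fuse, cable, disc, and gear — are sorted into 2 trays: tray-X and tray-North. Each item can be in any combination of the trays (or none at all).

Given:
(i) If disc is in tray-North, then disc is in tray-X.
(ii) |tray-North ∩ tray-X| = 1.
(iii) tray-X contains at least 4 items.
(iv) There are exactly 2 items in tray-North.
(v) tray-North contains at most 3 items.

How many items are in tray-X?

4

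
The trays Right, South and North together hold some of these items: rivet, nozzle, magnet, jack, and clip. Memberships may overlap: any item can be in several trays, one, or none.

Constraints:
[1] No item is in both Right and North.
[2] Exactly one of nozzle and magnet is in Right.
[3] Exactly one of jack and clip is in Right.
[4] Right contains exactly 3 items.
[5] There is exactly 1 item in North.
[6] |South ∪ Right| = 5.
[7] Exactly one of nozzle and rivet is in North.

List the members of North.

North = {nozzle}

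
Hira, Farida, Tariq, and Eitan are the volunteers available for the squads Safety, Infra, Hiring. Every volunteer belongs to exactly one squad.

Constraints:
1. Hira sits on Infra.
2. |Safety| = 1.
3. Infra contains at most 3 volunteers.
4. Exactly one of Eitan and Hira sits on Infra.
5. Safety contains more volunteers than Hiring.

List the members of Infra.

From (1): Hira ∈ Infra.
(4) (exactly one): Eitan ∉ Infra.
Suppose Farida ∉ Infra: no assignment then satisfies all the clues, so Farida ∈ Infra.

Infra = {Farida, Hira, Tariq}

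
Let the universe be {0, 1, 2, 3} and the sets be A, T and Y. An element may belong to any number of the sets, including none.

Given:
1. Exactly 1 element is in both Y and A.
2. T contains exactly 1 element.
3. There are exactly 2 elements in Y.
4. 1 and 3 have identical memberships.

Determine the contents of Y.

Y = {0, 2}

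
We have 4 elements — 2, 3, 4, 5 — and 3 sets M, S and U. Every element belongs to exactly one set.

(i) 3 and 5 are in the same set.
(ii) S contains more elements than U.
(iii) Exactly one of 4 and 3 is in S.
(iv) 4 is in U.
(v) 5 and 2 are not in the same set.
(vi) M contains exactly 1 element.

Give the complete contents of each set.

From (iv): 4 ∈ U.
(iii) (exactly one): 3 ∈ S.
(i): 5 matches 3: 5 ∉ M.
(i): 5 matches 3: 5 ∈ S.
(v): 2 ∉ S.
(vi): only 1 candidates remain for M, so all are in.

M = {2}; S = {3, 5}; U = {4}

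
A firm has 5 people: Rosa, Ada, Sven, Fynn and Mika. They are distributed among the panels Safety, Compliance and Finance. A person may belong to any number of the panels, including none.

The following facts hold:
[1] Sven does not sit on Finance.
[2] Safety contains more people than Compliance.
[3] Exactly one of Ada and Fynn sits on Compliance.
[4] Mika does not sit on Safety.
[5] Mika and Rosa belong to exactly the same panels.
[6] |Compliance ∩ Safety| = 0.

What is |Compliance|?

1

From (1): Sven ∉ Finance.
From (4): Mika ∉ Safety.
(5): Rosa matches Mika: Rosa ∉ Safety.
Suppose Rosa ∈ Compliance: no assignment then satisfies all the clues, so Rosa ∉ Compliance.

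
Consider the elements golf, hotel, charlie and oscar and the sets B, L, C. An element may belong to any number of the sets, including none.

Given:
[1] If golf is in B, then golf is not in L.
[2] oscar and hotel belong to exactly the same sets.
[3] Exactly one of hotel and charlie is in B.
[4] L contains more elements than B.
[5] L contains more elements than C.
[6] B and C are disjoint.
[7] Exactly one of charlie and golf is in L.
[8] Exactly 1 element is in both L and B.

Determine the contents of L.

L = {charlie, hotel, oscar}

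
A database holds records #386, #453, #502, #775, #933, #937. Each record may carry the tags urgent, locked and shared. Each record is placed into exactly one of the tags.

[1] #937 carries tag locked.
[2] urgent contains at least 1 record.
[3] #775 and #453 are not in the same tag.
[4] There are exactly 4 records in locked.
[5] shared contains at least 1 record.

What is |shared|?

1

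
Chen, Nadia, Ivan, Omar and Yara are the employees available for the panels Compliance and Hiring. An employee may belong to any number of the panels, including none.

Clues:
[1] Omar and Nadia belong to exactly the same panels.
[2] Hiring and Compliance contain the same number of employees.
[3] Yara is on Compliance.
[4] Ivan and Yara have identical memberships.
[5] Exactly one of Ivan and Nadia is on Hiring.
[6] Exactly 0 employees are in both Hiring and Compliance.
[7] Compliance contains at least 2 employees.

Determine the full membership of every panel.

Compliance = {Ivan, Yara}; Hiring = {Nadia, Omar}

From (3): Yara ∈ Compliance.
(4): Ivan matches Yara: Ivan ∈ Compliance.
Suppose Chen ∈ Compliance: no assignment then satisfies all the clues, so Chen ∉ Compliance.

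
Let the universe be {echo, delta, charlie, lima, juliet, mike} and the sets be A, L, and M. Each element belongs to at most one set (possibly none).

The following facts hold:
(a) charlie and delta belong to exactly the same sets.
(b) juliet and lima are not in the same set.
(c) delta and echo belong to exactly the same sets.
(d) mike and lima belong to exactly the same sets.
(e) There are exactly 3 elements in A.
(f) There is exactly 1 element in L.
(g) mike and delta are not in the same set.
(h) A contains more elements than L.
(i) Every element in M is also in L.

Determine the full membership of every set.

A = {charlie, delta, echo}; L = {juliet}; M = {}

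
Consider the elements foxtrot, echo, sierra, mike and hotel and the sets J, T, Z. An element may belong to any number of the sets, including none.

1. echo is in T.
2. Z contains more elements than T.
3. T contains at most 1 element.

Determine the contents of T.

T = {echo}

From (1): echo ∈ T.
(3): T already has 1, so the rest are out.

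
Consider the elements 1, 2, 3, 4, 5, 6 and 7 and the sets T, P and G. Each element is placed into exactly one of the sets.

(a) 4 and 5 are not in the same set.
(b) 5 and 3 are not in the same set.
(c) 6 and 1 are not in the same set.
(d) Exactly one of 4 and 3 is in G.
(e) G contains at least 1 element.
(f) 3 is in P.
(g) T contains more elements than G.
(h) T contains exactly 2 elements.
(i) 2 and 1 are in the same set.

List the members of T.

T = {5, 6}

From (f): 3 ∈ P.
(b): 5 ∉ P.
(d) (exactly one): 4 ∈ G.
(a): 5 ∉ G.
Only one set left: 5 ∈ T.
Suppose 1 ∈ T: no assignment then satisfies all the clues, so 1 ∉ T.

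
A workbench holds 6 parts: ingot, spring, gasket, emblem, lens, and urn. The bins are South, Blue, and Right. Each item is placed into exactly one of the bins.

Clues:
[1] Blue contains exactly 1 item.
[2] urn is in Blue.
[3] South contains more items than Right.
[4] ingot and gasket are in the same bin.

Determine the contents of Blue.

From (2): urn ∈ Blue.
(1): Blue already has 1, so the rest are out.

Blue = {urn}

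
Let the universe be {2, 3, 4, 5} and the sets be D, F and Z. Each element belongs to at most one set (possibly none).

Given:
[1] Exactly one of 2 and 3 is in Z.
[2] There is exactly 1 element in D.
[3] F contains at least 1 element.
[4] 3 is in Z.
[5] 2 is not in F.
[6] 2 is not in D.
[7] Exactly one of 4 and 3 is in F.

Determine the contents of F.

F = {4}

From (4): 3 ∈ Z.
From (5): 2 ∉ F.
From (6): 2 ∉ D.
(1) (exactly one): 2 ∉ Z.
(7) (exactly one): 4 ∈ F.
(2): only 1 candidates remain for D, so all are in.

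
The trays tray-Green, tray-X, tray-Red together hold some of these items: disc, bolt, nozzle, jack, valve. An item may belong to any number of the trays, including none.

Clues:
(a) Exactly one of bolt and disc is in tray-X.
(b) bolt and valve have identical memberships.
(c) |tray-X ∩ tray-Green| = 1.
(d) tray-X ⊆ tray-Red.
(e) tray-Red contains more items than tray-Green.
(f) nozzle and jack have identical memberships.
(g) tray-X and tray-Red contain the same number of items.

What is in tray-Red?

tray-Red = {disc, jack, nozzle}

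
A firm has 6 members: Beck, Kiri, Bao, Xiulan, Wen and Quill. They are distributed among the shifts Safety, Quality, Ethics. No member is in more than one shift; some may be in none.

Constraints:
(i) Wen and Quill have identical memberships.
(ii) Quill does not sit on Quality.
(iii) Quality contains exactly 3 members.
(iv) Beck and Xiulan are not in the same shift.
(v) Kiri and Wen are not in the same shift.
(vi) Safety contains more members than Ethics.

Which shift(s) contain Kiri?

Kiri: Quality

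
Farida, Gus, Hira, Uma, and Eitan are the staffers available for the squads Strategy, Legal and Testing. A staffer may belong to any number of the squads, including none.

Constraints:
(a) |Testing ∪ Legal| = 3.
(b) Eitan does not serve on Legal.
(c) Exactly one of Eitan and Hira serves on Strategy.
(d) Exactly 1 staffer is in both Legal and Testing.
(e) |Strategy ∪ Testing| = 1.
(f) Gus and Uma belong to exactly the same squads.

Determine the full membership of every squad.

Strategy = {Hira}; Legal = {Gus, Hira, Uma}; Testing = {Hira}

From (b): Eitan ∉ Legal.
Suppose Farida ∈ Strategy: no assignment then satisfies all the clues, so Farida ∉ Strategy.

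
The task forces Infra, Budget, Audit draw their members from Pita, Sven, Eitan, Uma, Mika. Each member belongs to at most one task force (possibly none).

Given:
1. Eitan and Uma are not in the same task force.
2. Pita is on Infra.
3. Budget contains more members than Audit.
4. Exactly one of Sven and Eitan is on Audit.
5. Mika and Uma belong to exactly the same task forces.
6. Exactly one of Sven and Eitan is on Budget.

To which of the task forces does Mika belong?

Mika: Budget

From (2): Pita ∈ Infra.
Suppose Mika ∈ Infra: no assignment then satisfies all the clues, so Mika ∉ Infra.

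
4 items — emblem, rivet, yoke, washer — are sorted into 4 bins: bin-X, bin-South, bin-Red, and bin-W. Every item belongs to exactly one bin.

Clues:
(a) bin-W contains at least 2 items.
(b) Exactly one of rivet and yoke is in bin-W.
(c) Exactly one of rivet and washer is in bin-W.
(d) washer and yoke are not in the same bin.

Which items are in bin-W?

bin-W = {emblem, rivet}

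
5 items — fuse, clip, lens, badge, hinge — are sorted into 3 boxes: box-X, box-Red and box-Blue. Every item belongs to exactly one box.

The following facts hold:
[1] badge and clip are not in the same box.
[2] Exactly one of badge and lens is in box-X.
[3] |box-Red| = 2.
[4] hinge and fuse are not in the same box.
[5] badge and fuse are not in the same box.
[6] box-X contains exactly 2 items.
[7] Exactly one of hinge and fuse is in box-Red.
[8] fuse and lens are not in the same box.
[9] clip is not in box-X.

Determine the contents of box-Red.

box-Red = {clip, fuse}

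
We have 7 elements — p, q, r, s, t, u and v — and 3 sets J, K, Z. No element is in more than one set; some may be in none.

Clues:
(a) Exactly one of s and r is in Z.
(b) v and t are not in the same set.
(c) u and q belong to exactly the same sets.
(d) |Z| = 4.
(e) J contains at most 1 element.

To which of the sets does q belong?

q: Z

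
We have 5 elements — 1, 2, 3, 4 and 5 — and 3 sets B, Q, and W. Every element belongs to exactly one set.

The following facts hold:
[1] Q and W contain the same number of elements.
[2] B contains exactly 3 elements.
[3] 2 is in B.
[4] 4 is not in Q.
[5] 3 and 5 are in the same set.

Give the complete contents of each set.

B = {2, 3, 5}; Q = {1}; W = {4}

From (3): 2 ∈ B.
From (4): 4 ∉ Q.
Suppose 1 ∈ B: no assignment then satisfies all the clues, so 1 ∉ B.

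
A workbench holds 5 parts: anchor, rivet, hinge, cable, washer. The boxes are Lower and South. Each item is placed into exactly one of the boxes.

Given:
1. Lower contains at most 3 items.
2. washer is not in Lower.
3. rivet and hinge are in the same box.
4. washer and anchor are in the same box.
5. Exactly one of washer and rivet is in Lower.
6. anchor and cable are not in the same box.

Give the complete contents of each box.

Lower = {cable, hinge, rivet}; South = {anchor, washer}

From (2): washer ∉ Lower.
(4): anchor matches washer: anchor ∉ Lower.
(5) (exactly one): rivet ∈ Lower.
Only one box left: anchor ∈ South.
Only one box left: washer ∈ South.
(3): hinge matches rivet: hinge ∈ Lower.
(6): cable ∉ South.
Only one box left: cable ∈ Lower.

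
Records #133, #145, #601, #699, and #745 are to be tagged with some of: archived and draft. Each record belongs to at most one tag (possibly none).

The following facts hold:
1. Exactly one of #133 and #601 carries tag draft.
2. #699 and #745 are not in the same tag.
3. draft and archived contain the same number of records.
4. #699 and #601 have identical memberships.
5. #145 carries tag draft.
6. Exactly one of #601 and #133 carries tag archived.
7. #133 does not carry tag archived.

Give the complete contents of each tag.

archived = {#601, #699}; draft = {#133, #145}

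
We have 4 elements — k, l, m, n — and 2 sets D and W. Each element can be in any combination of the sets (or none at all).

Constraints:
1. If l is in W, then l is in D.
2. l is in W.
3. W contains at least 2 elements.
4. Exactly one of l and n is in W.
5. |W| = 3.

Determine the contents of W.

W = {k, l, m}

From (2): l ∈ W.
(1): l ∈ D.
(4) (exactly one): n ∉ W.
(5): only 3 candidates remain for W, so all are in.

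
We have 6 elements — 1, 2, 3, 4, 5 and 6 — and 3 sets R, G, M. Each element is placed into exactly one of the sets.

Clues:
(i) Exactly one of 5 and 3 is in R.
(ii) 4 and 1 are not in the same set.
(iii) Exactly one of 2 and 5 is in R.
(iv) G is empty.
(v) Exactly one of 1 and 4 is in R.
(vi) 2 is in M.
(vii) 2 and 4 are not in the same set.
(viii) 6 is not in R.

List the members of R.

From (vi): 2 ∈ M.
From (viii): 6 ∉ R.
(iii) (exactly one): 5 ∈ R.
(iv): G already has 0, so the rest are out.
(vii): 4 ∉ M.
Only one set left: 4 ∈ R.
Only one set left: 6 ∈ M.
(i) (exactly one): 3 ∉ R.
(ii): 1 ∉ R.
Only one set left: 1 ∈ M.
Only one set left: 3 ∈ M.

R = {4, 5}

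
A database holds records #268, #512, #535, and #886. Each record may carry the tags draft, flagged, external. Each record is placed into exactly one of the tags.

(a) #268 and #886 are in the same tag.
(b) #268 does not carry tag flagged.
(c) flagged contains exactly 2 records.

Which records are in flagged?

From (b): #268 ∉ flagged.
(a): #886 matches #268: #886 ∉ flagged.
(c): only 2 candidates remain for flagged, so all are in.

flagged = {#512, #535}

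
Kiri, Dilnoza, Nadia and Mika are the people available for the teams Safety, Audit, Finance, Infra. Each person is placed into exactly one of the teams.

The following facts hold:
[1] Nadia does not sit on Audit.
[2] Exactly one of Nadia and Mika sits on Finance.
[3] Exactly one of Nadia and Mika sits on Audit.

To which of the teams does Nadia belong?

From (1): Nadia ∉ Audit.
(3) (exactly one): Mika ∈ Audit.
(2) (exactly one): Nadia ∈ Finance.

Nadia: Finance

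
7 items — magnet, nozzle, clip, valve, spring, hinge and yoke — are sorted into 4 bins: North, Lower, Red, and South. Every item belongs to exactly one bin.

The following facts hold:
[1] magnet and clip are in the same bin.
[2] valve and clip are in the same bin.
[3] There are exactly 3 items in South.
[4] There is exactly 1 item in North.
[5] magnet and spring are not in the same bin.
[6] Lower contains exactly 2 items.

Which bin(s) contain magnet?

magnet: South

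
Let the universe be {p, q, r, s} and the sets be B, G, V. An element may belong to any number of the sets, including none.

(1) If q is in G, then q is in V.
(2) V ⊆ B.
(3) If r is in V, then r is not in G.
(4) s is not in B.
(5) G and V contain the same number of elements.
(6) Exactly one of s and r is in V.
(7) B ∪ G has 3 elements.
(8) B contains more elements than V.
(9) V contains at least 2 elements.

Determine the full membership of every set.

B = {p, q, r}; G = {p, q}; V = {q, r}

From (4): s ∉ B.
(2) contrapositive: s ∉ V.
(6) (exactly one): r ∈ V.
(2) with r ∈ V: r ∈ B.
(3): r ∉ G.
Suppose p ∉ B: no assignment then satisfies all the clues, so p ∈ B.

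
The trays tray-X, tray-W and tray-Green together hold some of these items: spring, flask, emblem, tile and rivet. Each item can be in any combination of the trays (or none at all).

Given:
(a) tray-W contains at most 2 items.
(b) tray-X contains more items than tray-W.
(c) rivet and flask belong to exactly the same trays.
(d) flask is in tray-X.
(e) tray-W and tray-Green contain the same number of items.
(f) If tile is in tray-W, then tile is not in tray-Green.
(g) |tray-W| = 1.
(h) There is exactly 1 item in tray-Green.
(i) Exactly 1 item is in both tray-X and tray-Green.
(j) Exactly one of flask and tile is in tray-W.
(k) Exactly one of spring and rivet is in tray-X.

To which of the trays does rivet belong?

rivet: tray-X

From (d): flask ∈ tray-X.
(c): rivet matches flask: rivet ∈ tray-X.
(k) (exactly one): spring ∉ tray-X.
Suppose rivet ∈ tray-W: no assignment then satisfies all the clues, so rivet ∉ tray-W.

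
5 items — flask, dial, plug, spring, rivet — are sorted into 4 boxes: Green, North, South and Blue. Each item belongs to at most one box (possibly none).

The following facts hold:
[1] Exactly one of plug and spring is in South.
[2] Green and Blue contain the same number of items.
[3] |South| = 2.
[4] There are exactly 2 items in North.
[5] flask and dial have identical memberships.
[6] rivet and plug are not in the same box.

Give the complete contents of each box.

Green = {}; North = {dial, flask}; South = {rivet, spring}; Blue = {}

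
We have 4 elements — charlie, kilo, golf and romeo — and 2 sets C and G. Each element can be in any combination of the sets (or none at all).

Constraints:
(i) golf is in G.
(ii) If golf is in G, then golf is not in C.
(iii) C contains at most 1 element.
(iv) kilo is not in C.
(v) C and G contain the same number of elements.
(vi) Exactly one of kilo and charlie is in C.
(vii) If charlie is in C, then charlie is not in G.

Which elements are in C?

C = {charlie}

From (i): golf ∈ G.
From (iv): kilo ∉ C.
(ii): golf ∉ C.
(vi) (exactly one): charlie ∈ C.
(vii): charlie ∉ G.
(iii): C already has 1, so the rest are out.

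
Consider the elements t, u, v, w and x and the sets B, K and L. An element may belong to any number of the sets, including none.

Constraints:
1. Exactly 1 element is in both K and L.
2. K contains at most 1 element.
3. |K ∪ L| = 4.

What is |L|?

4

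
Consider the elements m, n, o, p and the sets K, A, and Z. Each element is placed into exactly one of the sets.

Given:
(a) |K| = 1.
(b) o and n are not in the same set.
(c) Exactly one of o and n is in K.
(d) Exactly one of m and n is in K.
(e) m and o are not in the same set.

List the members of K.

K = {n}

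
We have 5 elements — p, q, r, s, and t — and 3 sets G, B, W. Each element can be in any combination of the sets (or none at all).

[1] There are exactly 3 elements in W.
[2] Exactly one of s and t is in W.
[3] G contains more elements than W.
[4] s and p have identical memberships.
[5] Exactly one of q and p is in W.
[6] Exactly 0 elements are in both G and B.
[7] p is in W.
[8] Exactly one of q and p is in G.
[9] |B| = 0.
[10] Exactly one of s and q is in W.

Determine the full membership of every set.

G = {p, r, s, t}; B = {}; W = {p, r, s}

From (7): p ∈ W.
(4): s matches p: s ∈ W.
(5) (exactly one): q ∉ W.
(9): B already has 0, so the rest are out.
(2) (exactly one): t ∉ W.
(1): only 3 candidates remain for W, so all are in.
Suppose p ∉ G: no assignment then satisfies all the clues, so p ∈ G.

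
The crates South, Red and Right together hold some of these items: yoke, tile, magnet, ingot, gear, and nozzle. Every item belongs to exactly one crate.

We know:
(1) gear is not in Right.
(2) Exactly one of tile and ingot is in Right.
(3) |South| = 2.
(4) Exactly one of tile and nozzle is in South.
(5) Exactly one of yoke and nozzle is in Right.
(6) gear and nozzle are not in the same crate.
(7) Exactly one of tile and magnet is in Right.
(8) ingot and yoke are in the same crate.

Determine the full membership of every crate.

South = {gear, tile}; Red = {nozzle}; Right = {ingot, magnet, yoke}

From (1): gear ∉ Right.
Suppose yoke ∈ South: no assignment then satisfies all the clues, so yoke ∉ South.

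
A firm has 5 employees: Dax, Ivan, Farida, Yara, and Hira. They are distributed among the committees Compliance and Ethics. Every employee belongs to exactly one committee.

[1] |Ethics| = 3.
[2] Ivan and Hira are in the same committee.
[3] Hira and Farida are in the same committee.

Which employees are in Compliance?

Compliance = {Dax, Yara}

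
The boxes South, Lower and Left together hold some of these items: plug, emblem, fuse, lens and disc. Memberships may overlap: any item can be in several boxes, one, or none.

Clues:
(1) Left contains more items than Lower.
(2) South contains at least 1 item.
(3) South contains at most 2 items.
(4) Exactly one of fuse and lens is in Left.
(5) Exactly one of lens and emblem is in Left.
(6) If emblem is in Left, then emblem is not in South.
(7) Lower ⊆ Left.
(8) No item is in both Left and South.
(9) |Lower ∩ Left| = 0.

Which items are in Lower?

Lower = {}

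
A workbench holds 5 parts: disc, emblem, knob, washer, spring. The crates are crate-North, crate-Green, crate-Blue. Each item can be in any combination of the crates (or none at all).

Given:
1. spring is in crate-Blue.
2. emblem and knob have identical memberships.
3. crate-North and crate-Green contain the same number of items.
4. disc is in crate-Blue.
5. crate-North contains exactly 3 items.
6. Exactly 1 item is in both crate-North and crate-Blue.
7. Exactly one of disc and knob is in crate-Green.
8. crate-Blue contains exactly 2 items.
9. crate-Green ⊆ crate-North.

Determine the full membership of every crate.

crate-North = {emblem, knob, spring}; crate-Green = {emblem, knob, spring}; crate-Blue = {disc, spring}

From (1): spring ∈ crate-Blue.
From (4): disc ∈ crate-Blue.
(8): crate-Blue already has 2, so the rest are out.
Suppose disc ∈ crate-North: no assignment then satisfies all the clues, so disc ∉ crate-North.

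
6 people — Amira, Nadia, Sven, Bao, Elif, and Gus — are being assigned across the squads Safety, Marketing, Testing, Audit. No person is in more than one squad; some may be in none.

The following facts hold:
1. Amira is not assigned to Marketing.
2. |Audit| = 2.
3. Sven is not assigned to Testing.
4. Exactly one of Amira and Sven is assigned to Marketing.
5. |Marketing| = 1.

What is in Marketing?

From (1): Amira ∉ Marketing.
From (3): Sven ∉ Testing.
(4) (exactly one): Sven ∈ Marketing.
(5): Marketing already has 1, so the rest are out.

Marketing = {Sven}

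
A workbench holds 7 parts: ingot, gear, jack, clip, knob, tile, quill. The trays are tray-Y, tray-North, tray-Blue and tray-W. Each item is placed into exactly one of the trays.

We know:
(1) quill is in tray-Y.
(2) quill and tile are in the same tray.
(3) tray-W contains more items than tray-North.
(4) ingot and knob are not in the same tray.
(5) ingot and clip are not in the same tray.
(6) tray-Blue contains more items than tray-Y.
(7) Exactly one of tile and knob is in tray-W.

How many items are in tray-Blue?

3

From (1): quill ∈ tray-Y.
(2): tile matches quill: tile ∈ tray-Y.
(7) (exactly one): knob ∈ tray-W.
(4): ingot ∉ tray-W.
Suppose ingot ∈ tray-Y: no assignment then satisfies all the clues, so ingot ∉ tray-Y.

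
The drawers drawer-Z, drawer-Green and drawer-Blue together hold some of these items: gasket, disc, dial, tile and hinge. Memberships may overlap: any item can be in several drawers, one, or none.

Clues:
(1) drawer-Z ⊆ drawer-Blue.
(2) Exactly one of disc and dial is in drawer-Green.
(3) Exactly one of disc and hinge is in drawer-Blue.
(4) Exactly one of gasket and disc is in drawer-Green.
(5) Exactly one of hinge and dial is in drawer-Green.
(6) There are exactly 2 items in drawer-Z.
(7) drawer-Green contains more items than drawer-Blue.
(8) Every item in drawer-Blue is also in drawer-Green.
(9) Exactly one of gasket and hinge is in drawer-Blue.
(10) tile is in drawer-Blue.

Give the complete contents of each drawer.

From (10): tile ∈ drawer-Blue.
(8) with tile ∈ drawer-Blue: tile ∈ drawer-Green.
Suppose gasket ∈ drawer-Z: no assignment then satisfies all the clues, so gasket ∉ drawer-Z.

drawer-Z = {hinge, tile}; drawer-Green = {disc, hinge, tile}; drawer-Blue = {hinge, tile}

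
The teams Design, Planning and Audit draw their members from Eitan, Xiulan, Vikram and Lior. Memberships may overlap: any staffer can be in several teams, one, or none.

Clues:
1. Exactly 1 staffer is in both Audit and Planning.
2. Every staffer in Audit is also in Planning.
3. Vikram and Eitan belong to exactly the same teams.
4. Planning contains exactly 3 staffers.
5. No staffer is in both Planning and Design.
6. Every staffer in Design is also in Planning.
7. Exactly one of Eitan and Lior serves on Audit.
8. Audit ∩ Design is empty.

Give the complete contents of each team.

Design = {}; Planning = {Eitan, Lior, Vikram}; Audit = {Lior}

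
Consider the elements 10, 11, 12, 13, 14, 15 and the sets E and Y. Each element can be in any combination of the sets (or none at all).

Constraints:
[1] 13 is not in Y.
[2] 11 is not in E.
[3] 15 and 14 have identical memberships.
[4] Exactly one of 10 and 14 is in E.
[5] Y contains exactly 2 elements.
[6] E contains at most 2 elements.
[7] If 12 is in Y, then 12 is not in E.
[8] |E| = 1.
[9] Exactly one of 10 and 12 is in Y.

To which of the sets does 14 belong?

14: none

From (1): 13 ∉ Y.
From (2): 11 ∉ E.
Suppose 14 ∈ E: no assignment then satisfies all the clues, so 14 ∉ E.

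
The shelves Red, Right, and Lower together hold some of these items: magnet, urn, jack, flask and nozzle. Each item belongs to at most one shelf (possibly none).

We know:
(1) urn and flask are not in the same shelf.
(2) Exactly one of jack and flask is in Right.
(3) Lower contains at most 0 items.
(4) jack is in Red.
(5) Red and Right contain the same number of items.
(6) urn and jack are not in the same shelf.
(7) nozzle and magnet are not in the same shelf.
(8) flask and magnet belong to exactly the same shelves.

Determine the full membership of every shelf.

Red = {jack, nozzle}; Right = {flask, magnet}; Lower = {}

From (4): jack ∈ Red.
(2) (exactly one): flask ∈ Right.
(3): Lower already has 0, so the rest are out.
(6): urn ∉ Red.
(8): magnet matches flask: magnet ∉ Red.
(8): magnet matches flask: magnet ∈ Right.
(1): urn ∉ Right.
(7): nozzle ∉ Right.
Suppose nozzle ∉ Red: no assignment then satisfies all the clues, so nozzle ∈ Red.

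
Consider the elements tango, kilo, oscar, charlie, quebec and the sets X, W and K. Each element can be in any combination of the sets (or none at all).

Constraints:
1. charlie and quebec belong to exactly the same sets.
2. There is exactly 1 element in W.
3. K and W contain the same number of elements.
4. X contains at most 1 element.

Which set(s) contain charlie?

charlie: none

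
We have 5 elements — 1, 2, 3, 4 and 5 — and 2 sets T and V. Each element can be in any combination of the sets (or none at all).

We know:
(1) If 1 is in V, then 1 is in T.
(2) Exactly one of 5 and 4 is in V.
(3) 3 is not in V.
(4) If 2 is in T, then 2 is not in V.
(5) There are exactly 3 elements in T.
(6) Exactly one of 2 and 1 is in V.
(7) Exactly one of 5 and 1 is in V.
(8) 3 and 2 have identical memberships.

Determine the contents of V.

From (3): 3 ∉ V.
(8): 2 matches 3: 2 ∉ V.
(6) (exactly one): 1 ∈ V.
(7) (exactly one): 5 ∉ V.
(1): 1 ∈ T.
(2) (exactly one): 4 ∈ V.

V = {1, 4}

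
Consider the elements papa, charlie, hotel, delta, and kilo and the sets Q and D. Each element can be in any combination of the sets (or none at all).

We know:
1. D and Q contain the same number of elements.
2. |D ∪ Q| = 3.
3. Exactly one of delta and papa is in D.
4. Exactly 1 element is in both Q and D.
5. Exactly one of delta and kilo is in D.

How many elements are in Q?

2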